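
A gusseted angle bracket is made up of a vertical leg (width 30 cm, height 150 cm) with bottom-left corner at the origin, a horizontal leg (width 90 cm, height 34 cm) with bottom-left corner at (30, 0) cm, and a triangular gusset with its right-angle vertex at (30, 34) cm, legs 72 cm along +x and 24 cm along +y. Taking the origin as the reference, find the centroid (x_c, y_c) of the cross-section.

x_c = 40.79 cm, y_c = 50.55 cm

Part | A | x̄ᵢ | ȳᵢ | A·x̄ᵢ | A·ȳᵢ
vertical leg | 4500.00 | 15.00 | 75.00 | 67500.00 | 337500.00
horizontal leg | 3060.00 | 75.00 | 17.00 | 229500.00 | 52020.00
gusset | 864.00 | 54.00 | 42.00 | 46656.00 | 36288.00
Σ | 8424.00 |  |  | 343656.00 | 425808.00
x_c = 343656.00 / 8424.00 = 40.79 cm
y_c = 425808.00 / 8424.00 = 50.55 cm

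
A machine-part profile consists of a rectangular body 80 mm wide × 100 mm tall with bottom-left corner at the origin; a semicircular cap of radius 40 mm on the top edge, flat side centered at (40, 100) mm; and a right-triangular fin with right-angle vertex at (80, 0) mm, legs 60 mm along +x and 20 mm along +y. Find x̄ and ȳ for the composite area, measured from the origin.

Part | A | x̄ᵢ | ȳᵢ | A·x̄ᵢ | A·ȳᵢ
rectangular body | 8000.00 | 40.00 | 50.00 | 320000.00 | 400000.00
semicircular top | 2513.27 | 40.00 | 116.98 | 100530.96 | 293994.08
triangular fin | 600.00 | 100.00 | 6.67 | 60000.00 | 4000.00
Σ | 11113.27 |  |  | 480530.96 | 697994.08
x̄ = 480530.96 / 11113.27 = 43.24 mm
ȳ = 697994.08 / 11113.27 = 62.81 mm

x̄ = 43.24 mm, ȳ = 62.81 mm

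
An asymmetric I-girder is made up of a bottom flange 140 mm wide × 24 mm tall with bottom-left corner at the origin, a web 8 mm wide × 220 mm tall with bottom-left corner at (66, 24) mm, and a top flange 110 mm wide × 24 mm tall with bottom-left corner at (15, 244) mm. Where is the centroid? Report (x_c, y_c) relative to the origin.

Part | A | x̄ᵢ | ȳᵢ | A·x̄ᵢ | A·ȳᵢ
bottom flange | 3360.00 | 70.00 | 12.00 | 235200.00 | 40320.00
web | 1760.00 | 70.00 | 134.00 | 123200.00 | 235840.00
top flange | 2640.00 | 70.00 | 256.00 | 184800.00 | 675840.00
Σ | 7760.00 |  |  | 543200.00 | 952000.00
x_c = 543200.00 / 7760.00 = 70.00 mm
y_c = 952000.00 / 7760.00 = 122.68 mm

x_c = 70.00 mm, y_c = 122.68 mm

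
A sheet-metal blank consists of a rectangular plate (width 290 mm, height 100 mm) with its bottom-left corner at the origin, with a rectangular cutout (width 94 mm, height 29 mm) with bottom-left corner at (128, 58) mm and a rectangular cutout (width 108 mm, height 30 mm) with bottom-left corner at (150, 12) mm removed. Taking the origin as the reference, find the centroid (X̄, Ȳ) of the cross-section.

plate: A = 290 × 100 = 29000.00, centroid at (145.00, 50.00).
hole 1: A = −(94 × 29) = -2726.00, centroid at (175.00, 72.50).
hole 2: A = −(108 × 30) = -3240.00, centroid at (204.00, 27.00).
ΣA = 23034.00 mm²
ΣAX̄ = (29000.00)(145.00) + (-2726.00)(175.00) + (-3240.00)(204.00) = 3066990.00 mm³
ΣAȲ = (29000.00)(50.00) + (-2726.00)(72.50) + (-3240.00)(27.00) = 1164885.00 mm³
X̄ = 3066990.00 / 23034.00 = 133.15 mm
Ȳ = 1164885.00 / 23034.00 = 50.57 mm

X̄ = 133.15 mm, Ȳ = 50.57 mm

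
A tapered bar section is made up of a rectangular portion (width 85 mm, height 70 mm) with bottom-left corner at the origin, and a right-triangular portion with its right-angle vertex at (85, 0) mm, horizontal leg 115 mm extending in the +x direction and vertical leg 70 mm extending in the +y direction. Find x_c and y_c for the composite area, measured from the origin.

Part | A | x̄ᵢ | ȳᵢ | A·x̄ᵢ | A·ȳᵢ
rectangular portion | 5950.00 | 42.50 | 35.00 | 252875.00 | 208250.00
triangular portion | 4025.00 | 123.33 | 23.33 | 496416.67 | 93916.67
Σ | 9975.00 |  |  | 749291.67 | 302166.67
x_c = 749291.67 / 9975.00 = 75.12 mm
y_c = 302166.67 / 9975.00 = 30.29 mm

x_c = 75.12 mm, y_c = 30.29 mm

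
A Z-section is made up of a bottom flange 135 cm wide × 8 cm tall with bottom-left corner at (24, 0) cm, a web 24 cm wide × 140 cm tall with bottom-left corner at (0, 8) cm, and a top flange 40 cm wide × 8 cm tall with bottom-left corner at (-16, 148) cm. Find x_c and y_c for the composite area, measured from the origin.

x_c = 29.50 cm, y_c = 66.18 cm

bottom flange: A = 135 × 8 = 1080.00, centroid at (91.50, 4.00).
web: A = 24 × 140 = 3360.00, centroid at (12.00, 78.00).
top flange: A = 40 × 8 = 320.00, centroid at (4.00, 152.00).
ΣA = 4760.00 cm²
ΣAx_c = (1080.00)(91.50) + (3360.00)(12.00) + (320.00)(4.00) = 140420.00 cm³
ΣAy_c = (1080.00)(4.00) + (3360.00)(78.00) + (320.00)(152.00) = 315040.00 cm³
x_c = 140420.00 / 4760.00 = 29.50 cm
y_c = 315040.00 / 4760.00 = 66.18 cm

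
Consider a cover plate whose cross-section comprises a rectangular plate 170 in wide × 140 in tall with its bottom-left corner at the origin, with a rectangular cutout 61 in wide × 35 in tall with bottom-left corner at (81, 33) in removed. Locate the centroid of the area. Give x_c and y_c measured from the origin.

plate: A = 170 × 140 = 23800.00, centroid at (85.00, 70.00).
hole: A = −(61 × 35) = -2135.00, centroid at (111.50, 50.50).
ΣA = 21665.00 in², ΣAx_c = 1784947.50 in³, ΣAy_c = 1558182.50 in³.
x_c = 1784947.50/21665.00 = 82.39 in; y_c = 1558182.50/21665.00 = 71.92 in.

x_c = 82.39 in, y_c = 71.92 in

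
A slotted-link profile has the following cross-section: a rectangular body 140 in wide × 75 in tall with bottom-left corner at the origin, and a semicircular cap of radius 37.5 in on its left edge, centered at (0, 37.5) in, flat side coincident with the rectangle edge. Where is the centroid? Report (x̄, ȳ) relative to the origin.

x̄ = 55.07 in, ȳ = 37.50 in

rectangular body: A = 140 × 75 = 10500.00, centroid at (70.00, 37.50).
semicircular end: A = ½π·37.5² = 2208.93, centroid at (-15.92, 37.50).
ΣA = 12708.93 in², ΣAx̄ = 699843.75 in³, ΣAȳ = 476584.96 in³.
x̄ = 699843.75/12708.93 = 55.07 in; ȳ = 476584.96/12708.93 = 37.50 in.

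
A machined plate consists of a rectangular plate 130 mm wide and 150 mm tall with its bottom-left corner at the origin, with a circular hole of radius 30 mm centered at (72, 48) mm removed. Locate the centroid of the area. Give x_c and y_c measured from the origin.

Part | A | x̄ᵢ | ȳᵢ | A·x̄ᵢ | A·ȳᵢ
plate | 19500.00 | 65.00 | 75.00 | 1267500.00 | 1462500.00
hole | -2827.43 | 72.00 | 48.00 | -203575.20 | -135716.80
Σ | 16672.57 |  |  | 1063924.80 | 1326783.20
x_c = 1063924.80 / 16672.57 = 63.81 mm
y_c = 1326783.20 / 16672.57 = 79.58 mm

x_c = 63.81 mm, y_c = 79.58 mm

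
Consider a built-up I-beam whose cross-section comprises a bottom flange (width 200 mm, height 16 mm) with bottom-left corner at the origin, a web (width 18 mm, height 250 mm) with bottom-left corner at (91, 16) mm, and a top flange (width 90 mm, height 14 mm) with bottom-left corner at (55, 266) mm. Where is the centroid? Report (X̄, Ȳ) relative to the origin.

X̄ = 100.00 mm, Ȳ = 112.06 mm

Part | A | x̄ᵢ | ȳᵢ | A·x̄ᵢ | A·ȳᵢ
bottom flange | 3200.00 | 100.00 | 8.00 | 320000.00 | 25600.00
web | 4500.00 | 100.00 | 141.00 | 450000.00 | 634500.00
top flange | 1260.00 | 100.00 | 273.00 | 126000.00 | 343980.00
Σ | 8960.00 |  |  | 896000.00 | 1004080.00
X̄ = 896000.00 / 8960.00 = 100.00 mm
Ȳ = 1004080.00 / 8960.00 = 112.06 mm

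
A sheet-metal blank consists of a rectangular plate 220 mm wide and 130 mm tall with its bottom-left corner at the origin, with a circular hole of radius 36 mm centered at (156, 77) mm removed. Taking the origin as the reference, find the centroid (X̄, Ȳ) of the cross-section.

Part | A | x̄ᵢ | ȳᵢ | A·x̄ᵢ | A·ȳᵢ
plate | 28600.00 | 110.00 | 65.00 | 3146000.00 | 1859000.00
hole | -4071.50 | 156.00 | 77.00 | -635154.64 | -313505.81
Σ | 24528.50 |  |  | 2510845.36 | 1545494.19
X̄ = 2510845.36 / 24528.50 = 102.36 mm
Ȳ = 1545494.19 / 24528.50 = 63.01 mm

X̄ = 102.36 mm, Ȳ = 63.01 mm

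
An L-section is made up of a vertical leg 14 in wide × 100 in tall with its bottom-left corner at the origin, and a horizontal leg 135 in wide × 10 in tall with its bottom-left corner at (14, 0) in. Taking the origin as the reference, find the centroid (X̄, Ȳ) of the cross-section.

Part | A | x̄ᵢ | ȳᵢ | A·x̄ᵢ | A·ȳᵢ
vertical leg | 1400.00 | 7.00 | 50.00 | 9800.00 | 70000.00
horizontal leg | 1350.00 | 81.50 | 5.00 | 110025.00 | 6750.00
Σ | 2750.00 |  |  | 119825.00 | 76750.00
X̄ = 119825.00 / 2750.00 = 43.57 in
Ȳ = 76750.00 / 2750.00 = 27.91 in

X̄ = 43.57 in, Ȳ = 27.91 in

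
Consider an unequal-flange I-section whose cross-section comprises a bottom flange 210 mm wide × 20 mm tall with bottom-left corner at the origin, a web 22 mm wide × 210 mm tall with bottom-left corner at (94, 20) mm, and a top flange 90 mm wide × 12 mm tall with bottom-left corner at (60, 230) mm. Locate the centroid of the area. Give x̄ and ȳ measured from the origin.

bottom flange: A = 210 × 20 = 4200.00, centroid at (105.00, 10.00).
web: A = 22 × 210 = 4620.00, centroid at (105.00, 125.00).
top flange: A = 90 × 12 = 1080.00, centroid at (105.00, 236.00).
ΣA = 9900.00 mm²
ΣAx̄ = (4200.00)(105.00) + (4620.00)(105.00) + (1080.00)(105.00) = 1039500.00 mm³
ΣAȳ = (4200.00)(10.00) + (4620.00)(125.00) + (1080.00)(236.00) = 874380.00 mm³
x̄ = 1039500.00 / 9900.00 = 105.00 mm
ȳ = 874380.00 / 9900.00 = 88.32 mm

x̄ = 105.00 mm, ȳ = 88.32 mm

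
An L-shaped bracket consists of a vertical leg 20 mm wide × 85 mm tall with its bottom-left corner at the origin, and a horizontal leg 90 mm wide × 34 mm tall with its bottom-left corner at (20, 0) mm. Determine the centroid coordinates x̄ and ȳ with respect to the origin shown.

x̄ = 45.36 mm, ȳ = 26.11 mm

Part | A | x̄ᵢ | ȳᵢ | A·x̄ᵢ | A·ȳᵢ
vertical leg | 1700.00 | 10.00 | 42.50 | 17000.00 | 72250.00
horizontal leg | 3060.00 | 65.00 | 17.00 | 198900.00 | 52020.00
Σ | 4760.00 |  |  | 215900.00 | 124270.00
x̄ = 215900.00 / 4760.00 = 45.36 mm
ȳ = 124270.00 / 4760.00 = 26.11 mm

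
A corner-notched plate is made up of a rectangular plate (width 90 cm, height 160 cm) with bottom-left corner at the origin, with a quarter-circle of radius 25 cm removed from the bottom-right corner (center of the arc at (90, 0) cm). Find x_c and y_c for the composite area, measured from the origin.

Part | A | x̄ᵢ | ȳᵢ | A·x̄ᵢ | A·ȳᵢ
plate | 14400.00 | 45.00 | 80.00 | 648000.00 | 1152000.00
removed quarter-circle | -490.87 | 79.39 | 10.61 | -38970.31 | -5208.33
Σ | 13909.13 |  |  | 609029.69 | 1146791.67
x_c = 609029.69 / 13909.13 = 43.79 cm
y_c = 1146791.67 / 13909.13 = 82.45 cm

x_c = 43.79 cm, y_c = 82.45 cm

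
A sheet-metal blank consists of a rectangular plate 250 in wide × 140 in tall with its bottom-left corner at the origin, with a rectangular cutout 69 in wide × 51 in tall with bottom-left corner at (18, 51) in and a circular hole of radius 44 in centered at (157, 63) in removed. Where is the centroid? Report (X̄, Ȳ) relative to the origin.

X̄ = 127.38 in, Ȳ = 70.78 in

plate: A = 250 × 140 = 35000.00, centroid at (125.00, 70.00).
hole 1: A = −(69 × 51) = -3519.00, centroid at (52.50, 76.50).
hole 2: A = −π·44² = -6082.12, centroid at (157.00, 63.00).
ΣA = 25398.88 in²
ΣAX̄ = (35000.00)(125.00) + (-3519.00)(52.50) + (-6082.12)(157.00) = 3235359.13 in³
ΣAȲ = (35000.00)(70.00) + (-3519.00)(76.50) + (-6082.12)(63.00) = 1797622.73 in³
X̄ = 3235359.13 / 25398.88 = 127.38 in
Ȳ = 1797622.73 / 25398.88 = 70.78 in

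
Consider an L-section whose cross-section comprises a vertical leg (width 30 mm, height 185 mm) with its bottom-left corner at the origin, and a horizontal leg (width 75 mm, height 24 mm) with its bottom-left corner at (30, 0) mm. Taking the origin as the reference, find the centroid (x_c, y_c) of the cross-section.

x_c = 27.86 mm, y_c = 72.79 mm

Part | A | x̄ᵢ | ȳᵢ | A·x̄ᵢ | A·ȳᵢ
vertical leg | 5550.00 | 15.00 | 92.50 | 83250.00 | 513375.00
horizontal leg | 1800.00 | 67.50 | 12.00 | 121500.00 | 21600.00
Σ | 7350.00 |  |  | 204750.00 | 534975.00
x_c = 204750.00 / 7350.00 = 27.86 mm
y_c = 534975.00 / 7350.00 = 72.79 mm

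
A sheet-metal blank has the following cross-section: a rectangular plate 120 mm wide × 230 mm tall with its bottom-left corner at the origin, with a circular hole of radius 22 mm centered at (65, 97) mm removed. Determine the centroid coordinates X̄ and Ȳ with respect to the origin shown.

Part | A | x̄ᵢ | ȳᵢ | A·x̄ᵢ | A·ȳᵢ
plate | 27600.00 | 60.00 | 115.00 | 1656000.00 | 3174000.00
hole | -1520.53 | 65.00 | 97.00 | -98834.50 | -147491.49
Σ | 26079.47 |  |  | 1557165.50 | 3026508.51
X̄ = 1557165.50 / 26079.47 = 59.71 mm
Ȳ = 3026508.51 / 26079.47 = 116.05 mm

X̄ = 59.71 mm, Ȳ = 116.05 mm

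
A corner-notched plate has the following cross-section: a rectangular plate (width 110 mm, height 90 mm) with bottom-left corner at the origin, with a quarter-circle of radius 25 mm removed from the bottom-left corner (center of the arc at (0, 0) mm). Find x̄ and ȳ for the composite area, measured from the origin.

x̄ = 57.32 mm, ȳ = 46.79 mm

plate: A = 110 × 90 = 9900.00, centroid at (55.00, 45.00).
removed quarter-circle: A = −¼π·25² = -490.87, centroid at (10.61, 10.61).
ΣA = 9409.13 mm², ΣAx̄ = 539291.67 mm³, ΣAȳ = 440291.67 mm³.
x̄ = 539291.67/9409.13 = 57.32 mm; ȳ = 440291.67/9409.13 = 46.79 mm.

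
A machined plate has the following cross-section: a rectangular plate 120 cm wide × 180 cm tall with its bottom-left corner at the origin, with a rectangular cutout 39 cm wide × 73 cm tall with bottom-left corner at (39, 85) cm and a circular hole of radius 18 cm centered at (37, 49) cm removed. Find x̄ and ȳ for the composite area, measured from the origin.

plate: A = 120 × 180 = 21600.00, centroid at (60.00, 90.00).
hole 1: A = −(39 × 73) = -2847.00, centroid at (58.50, 121.50).
hole 2: A = −π·18² = -1017.88, centroid at (37.00, 49.00).
ΣA = 17735.12 cm²
ΣAx̄ = (21600.00)(60.00) + (-2847.00)(58.50) + (-1017.88)(37.00) = 1091789.09 cm³
ΣAȳ = (21600.00)(90.00) + (-2847.00)(121.50) + (-1017.88)(49.00) = 1548213.58 cm³
x̄ = 1091789.09 / 17735.12 = 61.56 cm
ȳ = 1548213.58 / 17735.12 = 87.30 cm

x̄ = 61.56 cm, ȳ = 87.30 cm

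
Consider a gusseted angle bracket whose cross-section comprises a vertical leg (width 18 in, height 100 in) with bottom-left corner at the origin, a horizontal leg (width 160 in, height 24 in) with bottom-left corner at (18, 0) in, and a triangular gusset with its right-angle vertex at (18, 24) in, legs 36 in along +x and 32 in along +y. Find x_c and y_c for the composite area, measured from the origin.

x_c = 65.93 in, y_c = 25.10 in

vertical leg: A = 18 × 100 = 1800.00, centroid at (9.00, 50.00).
horizontal leg: A = 160 × 24 = 3840.00, centroid at (98.00, 12.00).
gusset: A = ½·36·32 = 576.00, centroid at (30.00, 34.67).
ΣA = 6216.00 in²
ΣAx_c = (1800.00)(9.00) + (3840.00)(98.00) + (576.00)(30.00) = 409800.00 in³
ΣAy_c = (1800.00)(50.00) + (3840.00)(12.00) + (576.00)(34.67) = 156048.00 in³
x_c = 409800.00 / 6216.00 = 65.93 in
y_c = 156048.00 / 6216.00 = 25.10 in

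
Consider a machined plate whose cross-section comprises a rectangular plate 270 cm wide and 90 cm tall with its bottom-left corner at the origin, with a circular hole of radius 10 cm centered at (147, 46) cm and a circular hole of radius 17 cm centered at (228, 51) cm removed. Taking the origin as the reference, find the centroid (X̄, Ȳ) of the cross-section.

plate: A = 270 × 90 = 24300.00, centroid at (135.00, 45.00).
hole 1: A = −π·10² = -314.16, centroid at (147.00, 46.00).
hole 2: A = −π·17² = -907.92, centroid at (228.00, 51.00).
ΣA = 23077.92 cm²
ΣAX̄ = (24300.00)(135.00) + (-314.16)(147.00) + (-907.92)(228.00) = 3027312.76 cm³
ΣAȲ = (24300.00)(45.00) + (-314.16)(46.00) + (-907.92)(51.00) = 1032744.74 cm³
X̄ = 3027312.76 / 23077.92 = 131.18 cm
Ȳ = 1032744.74 / 23077.92 = 44.75 cm

X̄ = 131.18 cm, Ȳ = 44.75 cm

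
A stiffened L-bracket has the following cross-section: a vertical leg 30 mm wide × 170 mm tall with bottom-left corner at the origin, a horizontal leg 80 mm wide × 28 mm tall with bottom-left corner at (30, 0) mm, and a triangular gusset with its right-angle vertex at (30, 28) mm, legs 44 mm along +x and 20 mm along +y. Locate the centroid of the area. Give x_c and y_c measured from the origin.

vertical leg: A = 30 × 170 = 5100.00, centroid at (15.00, 85.00).
horizontal leg: A = 80 × 28 = 2240.00, centroid at (70.00, 14.00).
gusset: A = ½·44·20 = 440.00, centroid at (44.67, 34.67).
ΣA = 7780.00 mm², ΣAx_c = 252953.33 mm³, ΣAy_c = 480113.33 mm³.
x_c = 252953.33/7780.00 = 32.51 mm; y_c = 480113.33/7780.00 = 61.71 mm.

x_c = 32.51 mm, y_c = 61.71 mm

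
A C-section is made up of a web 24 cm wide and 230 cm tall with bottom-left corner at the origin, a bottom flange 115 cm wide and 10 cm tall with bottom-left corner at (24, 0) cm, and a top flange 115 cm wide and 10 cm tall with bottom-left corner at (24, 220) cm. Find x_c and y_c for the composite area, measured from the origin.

Part | A | x̄ᵢ | ȳᵢ | A·x̄ᵢ | A·ȳᵢ
web | 5520.00 | 12.00 | 115.00 | 66240.00 | 634800.00
bottom flange | 1150.00 | 81.50 | 5.00 | 93725.00 | 5750.00
top flange | 1150.00 | 81.50 | 225.00 | 93725.00 | 258750.00
Σ | 7820.00 |  |  | 253690.00 | 899300.00
x_c = 253690.00 / 7820.00 = 32.44 cm
y_c = 899300.00 / 7820.00 = 115.00 cm

x_c = 32.44 cm, y_c = 115.00 cm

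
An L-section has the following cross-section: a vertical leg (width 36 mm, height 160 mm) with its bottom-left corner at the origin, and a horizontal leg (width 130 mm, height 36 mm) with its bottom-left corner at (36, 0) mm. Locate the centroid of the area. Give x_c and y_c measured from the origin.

Part | A | x̄ᵢ | ȳᵢ | A·x̄ᵢ | A·ȳᵢ
vertical leg | 5760.00 | 18.00 | 80.00 | 103680.00 | 460800.00
horizontal leg | 4680.00 | 101.00 | 18.00 | 472680.00 | 84240.00
Σ | 10440.00 |  |  | 576360.00 | 545040.00
x_c = 576360.00 / 10440.00 = 55.21 mm
y_c = 545040.00 / 10440.00 = 52.21 mm

x_c = 55.21 mm, y_c = 52.21 mm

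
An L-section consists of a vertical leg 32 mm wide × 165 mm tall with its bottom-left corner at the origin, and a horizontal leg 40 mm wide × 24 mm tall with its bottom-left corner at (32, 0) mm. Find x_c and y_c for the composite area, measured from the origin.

x_c = 21.54 mm, y_c = 71.65 mm

Part | A | x̄ᵢ | ȳᵢ | A·x̄ᵢ | A·ȳᵢ
vertical leg | 5280.00 | 16.00 | 82.50 | 84480.00 | 435600.00
horizontal leg | 960.00 | 52.00 | 12.00 | 49920.00 | 11520.00
Σ | 6240.00 |  |  | 134400.00 | 447120.00
x_c = 134400.00 / 6240.00 = 21.54 mm
y_c = 447120.00 / 6240.00 = 71.65 mm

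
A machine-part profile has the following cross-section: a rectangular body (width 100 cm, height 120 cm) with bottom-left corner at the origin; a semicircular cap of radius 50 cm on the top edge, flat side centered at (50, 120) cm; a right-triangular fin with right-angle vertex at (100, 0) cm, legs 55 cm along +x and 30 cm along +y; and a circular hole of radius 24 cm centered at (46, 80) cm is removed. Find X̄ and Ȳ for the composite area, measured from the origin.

rectangular body: A = 100 × 120 = 12000.00, centroid at (50.00, 60.00).
semicircular top: A = ½π·50² = 3926.99, centroid at (50.00, 141.22).
triangular fin: A = ½·55·30 = 825.00, centroid at (118.33, 10.00).
hole: A = −π·24² = -1809.56, centroid at (46.00, 80.00).
ΣA = 14942.43 cm², ΣAX̄ = 810734.90 cm³, ΣAȲ = 1138057.64 cm³.
X̄ = 810734.90/14942.43 = 54.26 cm; Ȳ = 1138057.64/14942.43 = 76.16 cm.

X̄ = 54.26 cm, Ȳ = 76.16 cm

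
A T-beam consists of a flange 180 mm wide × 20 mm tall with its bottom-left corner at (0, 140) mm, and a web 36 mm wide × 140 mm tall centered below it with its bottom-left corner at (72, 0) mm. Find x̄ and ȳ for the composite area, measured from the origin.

x̄ = 90.00 mm, ȳ = 103.33 mm

Part | A | x̄ᵢ | ȳᵢ | A·x̄ᵢ | A·ȳᵢ
web | 5040.00 | 90.00 | 70.00 | 453600.00 | 352800.00
flange | 3600.00 | 90.00 | 150.00 | 324000.00 | 540000.00
Σ | 8640.00 |  |  | 777600.00 | 892800.00
x̄ = 777600.00 / 8640.00 = 90.00 mm
ȳ = 892800.00 / 8640.00 = 103.33 mm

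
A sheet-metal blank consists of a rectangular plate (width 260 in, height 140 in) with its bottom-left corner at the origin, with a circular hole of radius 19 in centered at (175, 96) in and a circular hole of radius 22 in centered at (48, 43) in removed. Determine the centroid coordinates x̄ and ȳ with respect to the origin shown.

plate: A = 260 × 140 = 36400.00, centroid at (130.00, 70.00).
hole 1: A = −π·19² = -1134.11, centroid at (175.00, 96.00).
hole 2: A = −π·22² = -1520.53, centroid at (48.00, 43.00).
ΣA = 33745.35 in², ΣAx̄ = 4460544.40 in³, ΣAȳ = 2373742.14 in³.
x̄ = 4460544.40/33745.35 = 132.18 in; ȳ = 2373742.14/33745.35 = 70.34 in.

x̄ = 132.18 in, ȳ = 70.34 in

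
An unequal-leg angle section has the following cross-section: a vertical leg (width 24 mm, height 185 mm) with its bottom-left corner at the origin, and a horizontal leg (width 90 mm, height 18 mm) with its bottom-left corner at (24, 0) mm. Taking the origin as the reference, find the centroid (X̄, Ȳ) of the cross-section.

Part | A | x̄ᵢ | ȳᵢ | A·x̄ᵢ | A·ȳᵢ
vertical leg | 4440.00 | 12.00 | 92.50 | 53280.00 | 410700.00
horizontal leg | 1620.00 | 69.00 | 9.00 | 111780.00 | 14580.00
Σ | 6060.00 |  |  | 165060.00 | 425280.00
X̄ = 165060.00 / 6060.00 = 27.24 mm
Ȳ = 425280.00 / 6060.00 = 70.18 mm

X̄ = 27.24 mm, Ȳ = 70.18 mm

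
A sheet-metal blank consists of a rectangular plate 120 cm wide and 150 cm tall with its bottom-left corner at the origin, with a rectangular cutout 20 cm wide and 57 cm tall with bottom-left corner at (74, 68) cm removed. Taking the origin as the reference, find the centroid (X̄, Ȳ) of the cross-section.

X̄ = 58.38 cm, Ȳ = 73.55 cm

Part | A | x̄ᵢ | ȳᵢ | A·x̄ᵢ | A·ȳᵢ
plate | 18000.00 | 60.00 | 75.00 | 1080000.00 | 1350000.00
hole | -1140.00 | 84.00 | 96.50 | -95760.00 | -110010.00
Σ | 16860.00 |  |  | 984240.00 | 1239990.00
X̄ = 984240.00 / 16860.00 = 58.38 cm
Ȳ = 1239990.00 / 16860.00 = 73.55 cm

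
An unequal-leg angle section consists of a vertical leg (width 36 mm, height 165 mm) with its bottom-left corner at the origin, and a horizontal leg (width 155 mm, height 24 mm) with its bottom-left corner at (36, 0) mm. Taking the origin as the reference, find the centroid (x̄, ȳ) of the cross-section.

Part | A | x̄ᵢ | ȳᵢ | A·x̄ᵢ | A·ȳᵢ
vertical leg | 5940.00 | 18.00 | 82.50 | 106920.00 | 490050.00
horizontal leg | 3720.00 | 113.50 | 12.00 | 422220.00 | 44640.00
Σ | 9660.00 |  |  | 529140.00 | 534690.00
x̄ = 529140.00 / 9660.00 = 54.78 mm
ȳ = 534690.00 / 9660.00 = 55.35 mm

x̄ = 54.78 mm, ȳ = 55.35 mm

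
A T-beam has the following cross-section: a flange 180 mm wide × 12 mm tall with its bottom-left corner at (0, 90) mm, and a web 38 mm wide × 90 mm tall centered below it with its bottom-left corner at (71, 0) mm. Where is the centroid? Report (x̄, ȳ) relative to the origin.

x̄ = 90.00 mm, ȳ = 64.74 mm

web: A = 38 × 90 = 3420.00, centroid at (90.00, 45.00).
flange: A = 180 × 12 = 2160.00, centroid at (90.00, 96.00).
ΣA = 5580.00 mm²
ΣAx̄ = (3420.00)(90.00) + (2160.00)(90.00) = 502200.00 mm³
ΣAȳ = (3420.00)(45.00) + (2160.00)(96.00) = 361260.00 mm³
x̄ = 502200.00 / 5580.00 = 90.00 mm
ȳ = 361260.00 / 5580.00 = 64.74 mm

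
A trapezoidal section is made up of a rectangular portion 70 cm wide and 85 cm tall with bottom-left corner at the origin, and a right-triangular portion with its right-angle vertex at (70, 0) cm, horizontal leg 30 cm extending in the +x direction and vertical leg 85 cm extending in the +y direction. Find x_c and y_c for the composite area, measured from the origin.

rectangular portion: A = 70 × 85 = 5950.00, centroid at (35.00, 42.50).
triangular portion: A = ½·30·85 = 1275.00, centroid at (80.00, 28.33).
ΣA = 7225.00 cm², ΣAx_c = 310250.00 cm³, ΣAy_c = 289000.00 cm³.
x_c = 310250.00/7225.00 = 42.94 cm; y_c = 289000.00/7225.00 = 40.00 cm.

x_c = 42.94 cm, y_c = 40.00 cm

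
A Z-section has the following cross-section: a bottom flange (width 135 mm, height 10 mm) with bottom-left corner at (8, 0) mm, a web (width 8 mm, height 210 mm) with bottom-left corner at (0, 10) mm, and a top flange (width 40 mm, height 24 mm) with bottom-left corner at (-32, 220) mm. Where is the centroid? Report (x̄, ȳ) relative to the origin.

x̄ = 24.34 mm, ȳ = 105.93 mm

Part | A | x̄ᵢ | ȳᵢ | A·x̄ᵢ | A·ȳᵢ
bottom flange | 1350.00 | 75.50 | 5.00 | 101925.00 | 6750.00
web | 1680.00 | 4.00 | 115.00 | 6720.00 | 193200.00
top flange | 960.00 | -12.00 | 232.00 | -11520.00 | 222720.00
Σ | 3990.00 |  |  | 97125.00 | 422670.00
x̄ = 97125.00 / 3990.00 = 24.34 mm
ȳ = 422670.00 / 3990.00 = 105.93 mm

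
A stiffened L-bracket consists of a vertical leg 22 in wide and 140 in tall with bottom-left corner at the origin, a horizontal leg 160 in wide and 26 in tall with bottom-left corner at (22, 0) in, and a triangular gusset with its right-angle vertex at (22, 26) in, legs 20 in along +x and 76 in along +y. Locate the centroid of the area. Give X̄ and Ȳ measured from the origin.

X̄ = 60.00 in, Ȳ = 38.59 in

vertical leg: A = 22 × 140 = 3080.00, centroid at (11.00, 70.00).
horizontal leg: A = 160 × 26 = 4160.00, centroid at (102.00, 13.00).
gusset: A = ½·20·76 = 760.00, centroid at (28.67, 51.33).
ΣA = 8000.00 in², ΣAX̄ = 479986.67 in³, ΣAȲ = 308693.33 in³.
X̄ = 479986.67/8000.00 = 60.00 in; Ȳ = 308693.33/8000.00 = 38.59 in.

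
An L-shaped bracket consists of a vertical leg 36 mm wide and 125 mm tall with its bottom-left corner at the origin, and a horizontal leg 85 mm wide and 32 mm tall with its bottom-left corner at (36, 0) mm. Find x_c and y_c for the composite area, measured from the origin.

x_c = 40.79 mm, y_c = 44.98 mm

Part | A | x̄ᵢ | ȳᵢ | A·x̄ᵢ | A·ȳᵢ
vertical leg | 4500.00 | 18.00 | 62.50 | 81000.00 | 281250.00
horizontal leg | 2720.00 | 78.50 | 16.00 | 213520.00 | 43520.00
Σ | 7220.00 |  |  | 294520.00 | 324770.00
x_c = 294520.00 / 7220.00 = 40.79 mm
y_c = 324770.00 / 7220.00 = 44.98 mm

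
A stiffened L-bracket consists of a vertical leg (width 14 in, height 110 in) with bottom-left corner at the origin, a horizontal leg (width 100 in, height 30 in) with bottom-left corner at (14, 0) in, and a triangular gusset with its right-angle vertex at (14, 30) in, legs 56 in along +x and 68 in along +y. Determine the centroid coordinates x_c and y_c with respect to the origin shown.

vertical leg: A = 14 × 110 = 1540.00, centroid at (7.00, 55.00).
horizontal leg: A = 100 × 30 = 3000.00, centroid at (64.00, 15.00).
gusset: A = ½·56·68 = 1904.00, centroid at (32.67, 52.67).
ΣA = 6444.00 in², ΣAx_c = 264977.33 in³, ΣAy_c = 229977.33 in³.
x_c = 264977.33/6444.00 = 41.12 in; y_c = 229977.33/6444.00 = 35.69 in.

x_c = 41.12 in, y_c = 35.69 in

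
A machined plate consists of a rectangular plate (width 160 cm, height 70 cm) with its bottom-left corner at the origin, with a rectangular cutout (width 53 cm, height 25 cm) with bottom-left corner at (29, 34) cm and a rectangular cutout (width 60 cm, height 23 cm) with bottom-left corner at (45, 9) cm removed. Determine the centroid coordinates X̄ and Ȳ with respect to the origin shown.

Part | A | x̄ᵢ | ȳᵢ | A·x̄ᵢ | A·ȳᵢ
plate | 11200.00 | 80.00 | 35.00 | 896000.00 | 392000.00
hole 1 | -1325.00 | 55.50 | 46.50 | -73537.50 | -61612.50
hole 2 | -1380.00 | 75.00 | 20.50 | -103500.00 | -28290.00
Σ | 8495.00 |  |  | 718962.50 | 302097.50
X̄ = 718962.50 / 8495.00 = 84.63 cm
Ȳ = 302097.50 / 8495.00 = 35.56 cm

X̄ = 84.63 cm, Ȳ = 35.56 cm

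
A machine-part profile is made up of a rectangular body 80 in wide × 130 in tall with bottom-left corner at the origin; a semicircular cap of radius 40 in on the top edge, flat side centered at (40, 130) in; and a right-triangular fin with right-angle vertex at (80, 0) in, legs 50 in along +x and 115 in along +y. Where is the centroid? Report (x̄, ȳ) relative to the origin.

x̄ = 50.32 in, ȳ = 73.19 in

rectangular body: A = 80 × 130 = 10400.00, centroid at (40.00, 65.00).
semicircular top: A = ½π·40² = 2513.27, centroid at (40.00, 146.98).
triangular fin: A = ½·50·115 = 2875.00, centroid at (96.67, 38.33).
ΣA = 15788.27 in², ΣAx̄ = 794447.63 in³, ΣAȳ = 1155600.64 in³.
x̄ = 794447.63/15788.27 = 50.32 in; ȳ = 1155600.64/15788.27 = 73.19 in.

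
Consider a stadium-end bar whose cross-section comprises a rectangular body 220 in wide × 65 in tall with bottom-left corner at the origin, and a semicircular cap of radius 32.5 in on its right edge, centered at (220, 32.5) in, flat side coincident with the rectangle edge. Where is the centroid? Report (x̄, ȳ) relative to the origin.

rectangular body: A = 220 × 65 = 14300.00, centroid at (110.00, 32.50).
semicircular end: A = ½π·32.5² = 1659.15, centroid at (233.79, 32.50).
ΣA = 15959.15 in², ΣAx̄ = 1960899.21 in³, ΣAȳ = 518672.49 in³.
x̄ = 1960899.21/15959.15 = 122.87 in; ȳ = 518672.49/15959.15 = 32.50 in.

x̄ = 122.87 in, ȳ = 32.50 in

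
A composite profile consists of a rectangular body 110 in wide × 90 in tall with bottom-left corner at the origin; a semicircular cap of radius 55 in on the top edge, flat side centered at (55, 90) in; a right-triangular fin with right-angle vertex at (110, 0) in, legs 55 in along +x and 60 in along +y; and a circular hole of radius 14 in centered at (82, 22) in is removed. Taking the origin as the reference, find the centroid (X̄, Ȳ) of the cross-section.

rectangular body: A = 110 × 90 = 9900.00, centroid at (55.00, 45.00).
semicircular top: A = ½π·55² = 4751.66, centroid at (55.00, 113.34).
triangular fin: A = ½·55·60 = 1650.00, centroid at (128.33, 20.00).
hole: A = −π·14² = -615.75, centroid at (82.00, 22.00).
ΣA = 15685.91 in², ΣAX̄ = 967099.56 in³, ΣAȲ = 1003519.42 in³.
X̄ = 967099.56/15685.91 = 61.65 in; Ȳ = 1003519.42/15685.91 = 63.98 in.

X̄ = 61.65 in, Ȳ = 63.98 in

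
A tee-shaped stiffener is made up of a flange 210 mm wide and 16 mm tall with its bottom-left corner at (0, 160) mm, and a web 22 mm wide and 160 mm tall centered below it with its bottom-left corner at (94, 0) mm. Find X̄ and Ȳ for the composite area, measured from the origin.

X̄ = 105.00 mm, Ȳ = 122.98 mm

web: A = 22 × 160 = 3520.00, centroid at (105.00, 80.00).
flange: A = 210 × 16 = 3360.00, centroid at (105.00, 168.00).
ΣA = 6880.00 mm², ΣAX̄ = 722400.00 mm³, ΣAȲ = 846080.00 mm³.
X̄ = 722400.00/6880.00 = 105.00 mm; Ȳ = 846080.00/6880.00 = 122.98 mm.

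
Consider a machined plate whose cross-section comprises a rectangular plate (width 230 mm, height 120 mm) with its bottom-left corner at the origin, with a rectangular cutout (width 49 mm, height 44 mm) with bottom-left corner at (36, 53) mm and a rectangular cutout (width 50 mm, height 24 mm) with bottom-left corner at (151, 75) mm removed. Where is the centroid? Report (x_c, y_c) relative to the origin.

Part | A | x̄ᵢ | ȳᵢ | A·x̄ᵢ | A·ȳᵢ
plate | 27600.00 | 115.00 | 60.00 | 3174000.00 | 1656000.00
hole 1 | -2156.00 | 60.50 | 75.00 | -130438.00 | -161700.00
hole 2 | -1200.00 | 176.00 | 87.00 | -211200.00 | -104400.00
Σ | 24244.00 |  |  | 2832362.00 | 1389900.00
x_c = 2832362.00 / 24244.00 = 116.83 mm
y_c = 1389900.00 / 24244.00 = 57.33 mm

x_c = 116.83 mm, y_c = 57.33 mm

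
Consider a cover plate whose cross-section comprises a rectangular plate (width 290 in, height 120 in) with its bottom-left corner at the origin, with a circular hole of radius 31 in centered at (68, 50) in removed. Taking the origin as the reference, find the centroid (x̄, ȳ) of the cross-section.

x̄ = 152.31 in, ȳ = 60.95 in

Part | A | x̄ᵢ | ȳᵢ | A·x̄ᵢ | A·ȳᵢ
plate | 34800.00 | 145.00 | 60.00 | 5046000.00 | 2088000.00
hole | -3019.07 | 68.00 | 50.00 | -205296.80 | -150953.53
Σ | 31780.93 |  |  | 4840703.20 | 1937046.47
x̄ = 4840703.20 / 31780.93 = 152.31 in
ȳ = 1937046.47 / 31780.93 = 60.95 in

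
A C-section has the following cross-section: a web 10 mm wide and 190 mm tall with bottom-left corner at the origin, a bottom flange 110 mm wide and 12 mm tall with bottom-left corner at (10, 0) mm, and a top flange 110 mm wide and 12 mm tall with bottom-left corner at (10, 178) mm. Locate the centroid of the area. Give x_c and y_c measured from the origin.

x_c = 39.89 mm, y_c = 95.00 mm

web: A = 10 × 190 = 1900.00, centroid at (5.00, 95.00).
bottom flange: A = 110 × 12 = 1320.00, centroid at (65.00, 6.00).
top flange: A = 110 × 12 = 1320.00, centroid at (65.00, 184.00).
ΣA = 4540.00 mm², ΣAx_c = 181100.00 mm³, ΣAy_c = 431300.00 mm³.
x_c = 181100.00/4540.00 = 39.89 mm; y_c = 431300.00/4540.00 = 95.00 mm.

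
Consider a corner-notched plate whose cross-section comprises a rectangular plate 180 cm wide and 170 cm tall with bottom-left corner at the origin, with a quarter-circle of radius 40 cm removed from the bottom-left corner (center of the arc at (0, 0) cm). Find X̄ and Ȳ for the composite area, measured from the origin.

X̄ = 93.13 cm, Ȳ = 87.91 cm

plate: A = 180 × 170 = 30600.00, centroid at (90.00, 85.00).
removed quarter-circle: A = −¼π·40² = -1256.64, centroid at (16.98, 16.98).
ΣA = 29343.36 cm²
ΣAX̄ = (30600.00)(90.00) + (-1256.64)(16.98) = 2732666.67 cm³
ΣAȲ = (30600.00)(85.00) + (-1256.64)(16.98) = 2579666.67 cm³
X̄ = 2732666.67 / 29343.36 = 93.13 cm
Ȳ = 2579666.67 / 29343.36 = 87.91 cm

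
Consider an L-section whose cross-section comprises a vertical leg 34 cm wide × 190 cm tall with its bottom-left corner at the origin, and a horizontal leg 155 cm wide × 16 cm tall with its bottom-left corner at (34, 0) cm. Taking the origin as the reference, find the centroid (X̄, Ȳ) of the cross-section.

Part | A | x̄ᵢ | ȳᵢ | A·x̄ᵢ | A·ȳᵢ
vertical leg | 6460.00 | 17.00 | 95.00 | 109820.00 | 613700.00
horizontal leg | 2480.00 | 111.50 | 8.00 | 276520.00 | 19840.00
Σ | 8940.00 |  |  | 386340.00 | 633540.00
X̄ = 386340.00 / 8940.00 = 43.21 cm
Ȳ = 633540.00 / 8940.00 = 70.87 cm

X̄ = 43.21 cm, Ȳ = 70.87 cm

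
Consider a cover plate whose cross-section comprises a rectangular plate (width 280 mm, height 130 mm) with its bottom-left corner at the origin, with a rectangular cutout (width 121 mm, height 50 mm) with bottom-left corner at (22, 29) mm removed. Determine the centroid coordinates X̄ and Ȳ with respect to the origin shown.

X̄ = 151.46 mm, Ȳ = 67.19 mm

plate: A = 280 × 130 = 36400.00, centroid at (140.00, 65.00).
hole: A = −(121 × 50) = -6050.00, centroid at (82.50, 54.00).
ΣA = 30350.00 mm², ΣAX̄ = 4596875.00 mm³, ΣAȲ = 2039300.00 mm³.
X̄ = 4596875.00/30350.00 = 151.46 mm; Ȳ = 2039300.00/30350.00 = 67.19 mm.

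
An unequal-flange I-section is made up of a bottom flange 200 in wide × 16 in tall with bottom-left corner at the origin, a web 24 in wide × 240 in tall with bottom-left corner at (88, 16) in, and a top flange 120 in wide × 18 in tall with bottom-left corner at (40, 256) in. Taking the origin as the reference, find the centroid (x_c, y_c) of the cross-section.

bottom flange: A = 200 × 16 = 3200.00, centroid at (100.00, 8.00).
web: A = 24 × 240 = 5760.00, centroid at (100.00, 136.00).
top flange: A = 120 × 18 = 2160.00, centroid at (100.00, 265.00).
ΣA = 11120.00 in², ΣAx_c = 1112000.00 in³, ΣAy_c = 1381360.00 in³.
x_c = 1112000.00/11120.00 = 100.00 in; y_c = 1381360.00/11120.00 = 124.22 in.

x_c = 100.00 in, y_c = 124.22 in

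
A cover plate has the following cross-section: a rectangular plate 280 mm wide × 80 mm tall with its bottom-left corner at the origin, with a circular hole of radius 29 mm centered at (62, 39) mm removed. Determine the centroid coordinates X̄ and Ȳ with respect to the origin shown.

X̄ = 150.43 mm, Ȳ = 40.13 mm

plate: A = 280 × 80 = 22400.00, centroid at (140.00, 40.00).
hole: A = −π·29² = -2642.08, centroid at (62.00, 39.00).
ΣA = 19757.92 mm², ΣAX̄ = 2972191.08 mm³, ΣAȲ = 792958.90 mm³.
X̄ = 2972191.08/19757.92 = 150.43 mm; Ȳ = 792958.90/19757.92 = 40.13 mm.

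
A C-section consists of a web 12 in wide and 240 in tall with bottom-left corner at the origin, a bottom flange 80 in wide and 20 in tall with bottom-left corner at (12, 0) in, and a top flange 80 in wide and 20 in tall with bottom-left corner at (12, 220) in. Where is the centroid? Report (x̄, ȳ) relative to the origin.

web: A = 12 × 240 = 2880.00, centroid at (6.00, 120.00).
bottom flange: A = 80 × 20 = 1600.00, centroid at (52.00, 10.00).
top flange: A = 80 × 20 = 1600.00, centroid at (52.00, 230.00).
ΣA = 6080.00 in²
ΣAx̄ = (2880.00)(6.00) + (1600.00)(52.00) + (1600.00)(52.00) = 183680.00 in³
ΣAȳ = (2880.00)(120.00) + (1600.00)(10.00) + (1600.00)(230.00) = 729600.00 in³
x̄ = 183680.00 / 6080.00 = 30.21 in
ȳ = 729600.00 / 6080.00 = 120.00 in

x̄ = 30.21 in, ȳ = 120.00 in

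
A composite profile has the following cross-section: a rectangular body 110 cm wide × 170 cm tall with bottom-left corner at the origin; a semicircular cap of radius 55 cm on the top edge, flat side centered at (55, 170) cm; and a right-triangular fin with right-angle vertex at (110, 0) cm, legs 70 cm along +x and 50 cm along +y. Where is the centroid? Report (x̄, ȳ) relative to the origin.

x̄ = 60.44 cm, ȳ = 100.68 cm

rectangular body: A = 110 × 170 = 18700.00, centroid at (55.00, 85.00).
semicircular top: A = ½π·55² = 4751.66, centroid at (55.00, 193.34).
triangular fin: A = ½·70·50 = 1750.00, centroid at (133.33, 16.67).
ΣA = 25201.66 cm²
ΣAx̄ = (18700.00)(55.00) + (4751.66)(55.00) + (1750.00)(133.33) = 1523174.57 cm³
ΣAȳ = (18700.00)(85.00) + (4751.66)(193.34) + (1750.00)(16.67) = 2537365.34 cm³
x̄ = 1523174.57 / 25201.66 = 60.44 cm
ȳ = 2537365.34 / 25201.66 = 100.68 cm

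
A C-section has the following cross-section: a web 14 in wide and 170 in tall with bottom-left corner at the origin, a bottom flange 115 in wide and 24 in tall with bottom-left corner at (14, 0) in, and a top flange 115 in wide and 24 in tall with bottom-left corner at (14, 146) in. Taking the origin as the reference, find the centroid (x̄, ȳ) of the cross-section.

Part | A | x̄ᵢ | ȳᵢ | A·x̄ᵢ | A·ȳᵢ
web | 2380.00 | 7.00 | 85.00 | 16660.00 | 202300.00
bottom flange | 2760.00 | 71.50 | 12.00 | 197340.00 | 33120.00
top flange | 2760.00 | 71.50 | 158.00 | 197340.00 | 436080.00
Σ | 7900.00 |  |  | 411340.00 | 671500.00
x̄ = 411340.00 / 7900.00 = 52.07 in
ȳ = 671500.00 / 7900.00 = 85.00 in

x̄ = 52.07 in, ȳ = 85.00 in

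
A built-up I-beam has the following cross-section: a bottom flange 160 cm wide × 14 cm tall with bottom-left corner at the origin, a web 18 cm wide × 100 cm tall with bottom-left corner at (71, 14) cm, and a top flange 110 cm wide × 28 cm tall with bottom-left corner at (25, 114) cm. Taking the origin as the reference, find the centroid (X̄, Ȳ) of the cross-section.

X̄ = 80.00 cm, Ȳ = 73.75 cm

Part | A | x̄ᵢ | ȳᵢ | A·x̄ᵢ | A·ȳᵢ
bottom flange | 2240.00 | 80.00 | 7.00 | 179200.00 | 15680.00
web | 1800.00 | 80.00 | 64.00 | 144000.00 | 115200.00
top flange | 3080.00 | 80.00 | 128.00 | 246400.00 | 394240.00
Σ | 7120.00 |  |  | 569600.00 | 525120.00
X̄ = 569600.00 / 7120.00 = 80.00 cm
Ȳ = 525120.00 / 7120.00 = 73.75 cm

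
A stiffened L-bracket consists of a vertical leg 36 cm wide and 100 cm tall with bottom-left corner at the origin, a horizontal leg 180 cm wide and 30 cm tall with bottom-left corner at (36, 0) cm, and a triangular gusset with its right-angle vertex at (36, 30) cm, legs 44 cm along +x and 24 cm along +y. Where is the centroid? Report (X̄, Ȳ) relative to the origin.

X̄ = 81.02 cm, Ȳ = 29.50 cm

vertical leg: A = 36 × 100 = 3600.00, centroid at (18.00, 50.00).
horizontal leg: A = 180 × 30 = 5400.00, centroid at (126.00, 15.00).
gusset: A = ½·44·24 = 528.00, centroid at (50.67, 38.00).
ΣA = 9528.00 cm²
ΣAX̄ = (3600.00)(18.00) + (5400.00)(126.00) + (528.00)(50.67) = 771952.00 cm³
ΣAȲ = (3600.00)(50.00) + (5400.00)(15.00) + (528.00)(38.00) = 281064.00 cm³
X̄ = 771952.00 / 9528.00 = 81.02 cm
Ȳ = 281064.00 / 9528.00 = 29.50 cm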